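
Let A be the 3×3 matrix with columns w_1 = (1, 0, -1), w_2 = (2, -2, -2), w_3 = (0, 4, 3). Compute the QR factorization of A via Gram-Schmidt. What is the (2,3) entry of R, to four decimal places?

e_1 = w_1/‖w_1‖ = (1, 0, -1)/1.4142 = (0.7071, 0.0000, -0.7071).
r_{12} = e_1·w_2 = 2.8284.
u_2 = w_2 − 2.8284·e_1 = (0.0000, -2.0000, 0.0000).
‖u_2‖ = 2.0000, so e_2 = (0.0000, -1.0000, 0.0000).
r_{23} = e_2·w_3 = -4.0000.

r_{23} = -4.0000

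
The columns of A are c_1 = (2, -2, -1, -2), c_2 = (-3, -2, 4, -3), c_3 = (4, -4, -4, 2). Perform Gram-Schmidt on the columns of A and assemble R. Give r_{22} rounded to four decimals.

c_1 = (2, -2, -1, -2); ‖c_1‖ = 3.6056, so q_1 = (0.5547, -0.5547, -0.2774, -0.5547).
q_1·c_2 = 0.5547·(-3) + (-0.5547)·(-2) + (-0.2774)·4 + (-0.5547)·(-3) = 0.0000.
u_2 = c_2 + 0.0000·q_1 = (-3.0000, -2.0000, 4.0000, -3.0000).
r_{22} = ‖u_2‖ = 6.1644.

r_{22} = 6.1644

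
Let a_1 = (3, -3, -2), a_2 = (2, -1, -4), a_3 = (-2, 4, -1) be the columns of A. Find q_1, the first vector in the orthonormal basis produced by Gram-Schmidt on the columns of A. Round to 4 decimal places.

q_1 = (0.6396, -0.6396, -0.4264)

a_1 = (3, -3, -2); ‖a_1‖ = 4.6904, so q_1 = (0.6396, -0.6396, -0.4264).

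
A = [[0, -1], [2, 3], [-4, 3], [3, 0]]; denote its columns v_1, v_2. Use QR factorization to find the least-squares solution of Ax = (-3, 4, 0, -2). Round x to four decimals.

x = (0.2485, 0.8680)

v_1 = (0, 2, -4, 3); ‖v_1‖ = 5.3852, so e_1 = (0.0000, 0.3714, -0.7428, 0.5571).
e_1·v_2 = 0.0000·(-1) + 0.3714·3 + (-0.7428)·3 + 0.5571·0 = -1.1142.
u_2 = v_2 + 1.1142·e_1 = (-1.0000, 3.4138, 2.1724, 0.6207).
‖u_2‖ = 4.2141, so e_2 = (-0.2373, 0.8101, 0.5155, 0.1473).
Qᵀb = (0.3714, 3.6577).
Back-substitute: x_2 = 3.6577/4.2141 = 0.8680.
x_1 = (0.3714 + 1.1142·0.8680)/5.3852 = 0.2485.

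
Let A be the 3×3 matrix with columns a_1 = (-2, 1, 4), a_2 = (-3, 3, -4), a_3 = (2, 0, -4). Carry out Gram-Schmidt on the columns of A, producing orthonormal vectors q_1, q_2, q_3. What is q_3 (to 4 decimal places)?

q_1 = a_1/‖a_1‖ = (-2, 1, 4)/4.5826 = (-0.4364, 0.2182, 0.8729).
r_{12} = q_1·a_2 = -1.5275.
u_2 = a_2 + 1.5275·q_1 = (-3.6667, 3.3333, -2.6667).
‖u_2‖ = 5.6273, so q_2 = (-0.6516, 0.5923, -0.4739).
r_{13} = q_1·a_3 = -4.3644; r_{23} = q_2·a_3 = 0.5923.
u_3 = a_3 + 4.3644·q_1 − 0.5923·q_2 = (0.4812, 0.6015, 0.0902).
‖u_3‖ = 0.7756, so q_3 = (0.6205, 0.7756, 0.1163).

q_3 = (0.6205, 0.7756, 0.1163)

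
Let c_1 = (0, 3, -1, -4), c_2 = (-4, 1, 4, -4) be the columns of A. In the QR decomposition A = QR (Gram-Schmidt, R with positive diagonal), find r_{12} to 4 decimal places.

c_1 = (0, 3, -1, -4); ‖c_1‖ = 5.0990, so q_1 = (0.0000, 0.5883, -0.1961, -0.7845).
r_{12} = q_1·c_2 = 2.9417.

r_{12} = 2.9417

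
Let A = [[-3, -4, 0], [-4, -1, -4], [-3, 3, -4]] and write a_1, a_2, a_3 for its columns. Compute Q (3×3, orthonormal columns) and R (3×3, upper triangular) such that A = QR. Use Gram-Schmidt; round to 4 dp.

e_1 = a_1/‖a_1‖ = (-3, -4, -3)/5.8310 = (-0.5145, -0.6860, -0.5145).
r_{12} = e_1·a_2 = 1.2005.
u_2 = a_2 − 1.2005·e_1 = (-3.3824, -0.1765, 3.6176).
‖u_2‖ = 4.9557, so e_2 = (-0.6825, -0.0356, 0.7300).
r_{13} = e_1·a_3 = 4.8020; r_{23} = e_2·a_3 = -2.7776.
u_3 = a_3 − 4.8020·e_1 + 2.7776·e_2 = (0.5749, -0.8048, 0.4982).
‖u_3‖ = 1.1074, so e_3 = (0.5191, -0.7267, 0.4499).

Q = [[-0.5145, -0.6825, 0.5191], [-0.6860, -0.0356, -0.7267], [-0.5145, 0.7300, 0.4499]], R = [[5.8310, 1.2005, 4.8020], [0.0000, 4.9557, -2.7776], [0.0000, 0.0000, 1.1074]]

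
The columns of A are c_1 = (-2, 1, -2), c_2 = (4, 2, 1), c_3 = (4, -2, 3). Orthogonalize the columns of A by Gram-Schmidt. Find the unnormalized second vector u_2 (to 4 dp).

c_1 = (-2, 1, -2); ‖c_1‖ = 3.0000, so q_1 = (-0.6667, 0.3333, -0.6667).
q_1·c_2 = (-0.6667)·4 + 0.3333·2 + (-0.6667)·1 = -2.6667.
u_2 = c_2 + 2.6667·q_1 = (2.2222, 2.8889, -0.7778).

u_2 = (2.2222, 2.8889, -0.7778)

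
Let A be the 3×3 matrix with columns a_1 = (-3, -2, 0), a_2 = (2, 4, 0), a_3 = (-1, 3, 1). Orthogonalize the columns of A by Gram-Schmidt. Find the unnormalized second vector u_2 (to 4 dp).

u_2 = (-1.2308, 1.8462, 0.0000)

a_1 = (-3, -2, 0); ‖a_1‖ = 3.6056, so e_1 = (-0.8321, -0.5547, 0.0000).
e_1·a_2 = (-0.8321)·2 + (-0.5547)·4 + 0.0000·0 = -3.8829.
u_2 = a_2 + 3.8829·e_1 = (-1.2308, 1.8462, 0.0000).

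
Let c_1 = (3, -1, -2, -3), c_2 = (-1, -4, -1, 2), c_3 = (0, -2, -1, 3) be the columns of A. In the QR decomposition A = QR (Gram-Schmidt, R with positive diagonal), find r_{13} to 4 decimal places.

r_{13} = -1.0426

c_1 = (3, -1, -2, -3); ‖c_1‖ = 4.7958, so e_1 = (0.6255, -0.2085, -0.4170, -0.6255).
r_{13} = e_1·c_3 = -1.0426.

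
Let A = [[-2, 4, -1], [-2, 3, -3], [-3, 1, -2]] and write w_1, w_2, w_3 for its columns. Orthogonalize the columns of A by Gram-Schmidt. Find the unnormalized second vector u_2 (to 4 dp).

u_2 = (2.0000, 1.0000, -2.0000)

w_1 = (-2, -2, -3); ‖w_1‖ = 4.1231, so e_1 = (-0.4851, -0.4851, -0.7276).
e_1·w_2 = (-0.4851)·4 + (-0.4851)·3 + (-0.7276)·1 = -4.1231.
u_2 = w_2 + 4.1231·e_1 = (2.0000, 1.0000, -2.0000).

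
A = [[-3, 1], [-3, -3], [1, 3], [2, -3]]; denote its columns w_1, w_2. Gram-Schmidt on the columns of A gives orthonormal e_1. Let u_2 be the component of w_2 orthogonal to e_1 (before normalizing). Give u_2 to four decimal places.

u_2 = (1.3913, -2.6087, 2.8696, -3.2609)

w_1 = (-3, -3, 1, 2); ‖w_1‖ = 4.7958, so e_1 = (-0.6255, -0.6255, 0.2085, 0.4170).
e_1·w_2 = (-0.6255)·1 + (-0.6255)·(-3) + 0.2085·3 + 0.4170·(-3) = 0.6255.
u_2 = w_2 − 0.6255·e_1 = (1.3913, -2.6087, 2.8696, -3.2609).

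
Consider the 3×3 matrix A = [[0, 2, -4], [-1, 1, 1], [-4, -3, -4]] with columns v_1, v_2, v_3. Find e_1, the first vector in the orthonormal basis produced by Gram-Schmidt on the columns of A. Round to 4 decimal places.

e_1 = (0.0000, -0.2425, -0.9701)

v_1 = (0, -1, -4); ‖v_1‖ = 4.1231, so e_1 = (0.0000, -0.2425, -0.9701).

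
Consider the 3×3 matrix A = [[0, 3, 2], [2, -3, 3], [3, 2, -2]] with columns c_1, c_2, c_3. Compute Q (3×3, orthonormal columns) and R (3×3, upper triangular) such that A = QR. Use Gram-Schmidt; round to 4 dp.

e_1 = c_1/‖c_1‖ = (0, 2, 3)/3.6056 = (0.0000, 0.5547, 0.8321).
r_{12} = e_1·c_2 = 0.0000.
u_2 = c_2 + 0.0000·e_1 = (3.0000, -3.0000, 2.0000).
‖u_2‖ = 4.6904, so e_2 = (0.6396, -0.6396, 0.4264).
r_{13} = e_1·c_3 = 0.0000; r_{23} = e_2·c_3 = -1.4924.
u_3 = c_3 + 0.0000·e_1 + 1.4924·e_2 = (2.9545, 2.0455, -1.3636).
‖u_3‖ = 3.8435, so e_3 = (0.7687, 0.5322, -0.3548).

Q = [[0.0000, 0.6396, 0.7687], [0.5547, -0.6396, 0.5322], [0.8321, 0.4264, -0.3548]], R = [[3.6056, 0.0000, 0.0000], [0.0000, 4.6904, -1.4924], [0.0000, 0.0000, 3.8435]]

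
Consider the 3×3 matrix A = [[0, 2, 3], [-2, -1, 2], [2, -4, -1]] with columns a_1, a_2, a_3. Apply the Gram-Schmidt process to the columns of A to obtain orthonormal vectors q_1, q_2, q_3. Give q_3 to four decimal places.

a_1 = (0, -2, 2); ‖a_1‖ = 2.8284, so q_1 = (0.0000, -0.7071, 0.7071).
q_1·a_2 = 0.0000·2 + (-0.7071)·(-1) + 0.7071·(-4) = -2.1213.
u_2 = a_2 + 2.1213·q_1 = (2.0000, -2.5000, -2.5000).
‖u_2‖ = 4.0620, so q_2 = (0.4924, -0.6155, -0.6155).
q_1·a_3 = 0.0000·3 + (-0.7071)·2 + 0.7071·(-1) = -2.1213; q_2·a_3 = 0.4924·3 + (-0.6155)·2 + (-0.6155)·(-1) = 0.8616.
u_3 = a_3 + 2.1213·q_1 − 0.8616·q_2 = (2.5758, 1.0303, 1.0303).
‖u_3‖ = 2.9593, so q_3 = (0.8704, 0.3482, 0.3482).

q_3 = (0.8704, 0.3482, 0.3482)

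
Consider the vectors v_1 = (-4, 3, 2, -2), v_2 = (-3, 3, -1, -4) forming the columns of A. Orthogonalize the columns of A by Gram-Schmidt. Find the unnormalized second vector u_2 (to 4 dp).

q_1 = v_1/‖v_1‖ = (-4, 3, 2, -2)/5.7446 = (-0.6963, 0.5222, 0.3482, -0.3482).
r_{12} = q_1·v_2 = 4.7001.
u_2 = v_2 − 4.7001·q_1 = (0.2727, 0.5455, -2.6364, -2.3636).

u_2 = (0.2727, 0.5455, -2.6364, -2.3636)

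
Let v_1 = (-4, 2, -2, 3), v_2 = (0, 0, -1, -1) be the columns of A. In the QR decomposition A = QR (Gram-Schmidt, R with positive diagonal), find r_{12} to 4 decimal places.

q_1 = v_1/‖v_1‖ = (-4, 2, -2, 3)/5.7446 = (-0.6963, 0.3482, -0.3482, 0.5222).
r_{12} = q_1·v_2 = -0.1741.

r_{12} = -0.1741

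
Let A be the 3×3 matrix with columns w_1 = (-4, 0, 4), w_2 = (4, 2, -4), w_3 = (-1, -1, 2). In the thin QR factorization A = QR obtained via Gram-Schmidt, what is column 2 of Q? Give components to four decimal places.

q_2 = (0.0000, 1.0000, 0.0000)

w_1 = (-4, 0, 4); ‖w_1‖ = 5.6569, so q_1 = (-0.7071, 0.0000, 0.7071).
q_1·w_2 = (-0.7071)·4 + 0.0000·2 + 0.7071·(-4) = -5.6569.
u_2 = w_2 + 5.6569·q_1 = (0.0000, 2.0000, 0.0000).
‖u_2‖ = 2.0000, so q_2 = (0.0000, 1.0000, 0.0000).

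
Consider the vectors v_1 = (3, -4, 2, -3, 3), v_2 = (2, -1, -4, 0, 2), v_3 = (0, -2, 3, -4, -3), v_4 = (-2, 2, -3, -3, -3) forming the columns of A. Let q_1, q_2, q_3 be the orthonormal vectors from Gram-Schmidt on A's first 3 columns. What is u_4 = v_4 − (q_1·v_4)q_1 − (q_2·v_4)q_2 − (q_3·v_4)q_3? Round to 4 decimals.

u_4 = (-1.0508, 1.2103, -0.2454, -1.6630, 1.1651)

v_1 = (3, -4, 2, -3, 3); ‖v_1‖ = 6.8557, so q_1 = (0.4376, -0.5835, 0.2917, -0.4376, 0.4376).
q_1·v_2 = 0.4376·2 + (-0.5835)·(-1) + 0.2917·(-4) + (-0.4376)·0 + 0.4376·2 = 1.1669.
u_2 = v_2 − 1.1669·q_1 = (1.4894, -0.3191, -4.3404, 0.5106, 1.4894).
‖u_2‖ = 4.8619, so q_2 = (0.3063, -0.0656, -0.8927, 0.1050, 0.3063).
q_1·v_3 = 0.4376·0 + (-0.5835)·(-2) + 0.2917·3 + (-0.4376)·(-4) + 0.4376·(-3) = 2.4797; q_2·v_3 = 0.3063·0 + (-0.0656)·(-2) + (-0.8927)·3 + 0.1050·(-4) + 0.3063·(-3) = -3.8860.
u_3 = v_3 − 2.4797·q_1 + 3.8860·q_2 = (0.1053, -0.8083, -1.1926, -2.5068, -2.8947).
‖u_3‖ = 4.0926, so q_3 = (0.0257, -0.1975, -0.2914, -0.6125, -0.7073).
q_1·v_4 = 0.4376·(-2) + (-0.5835)·2 + 0.2917·(-3) + (-0.4376)·(-3) + 0.4376·(-3) = -2.9173; q_2·v_4 = 0.3063·(-2) + (-0.0656)·2 + (-0.8927)·(-3) + 0.1050·(-3) + 0.3063·(-3) = 0.7002; q_3·v_4 = 0.0257·(-2) + (-0.1975)·2 + (-0.2914)·(-3) + (-0.6125)·(-3) + (-0.7073)·(-3) = 4.3871.
u_4 = v_4 + 2.9173·q_1 − 0.7002·q_2 − 4.3871·q_3 = (-1.0508, 1.2103, -0.2454, -1.6630, 1.1651).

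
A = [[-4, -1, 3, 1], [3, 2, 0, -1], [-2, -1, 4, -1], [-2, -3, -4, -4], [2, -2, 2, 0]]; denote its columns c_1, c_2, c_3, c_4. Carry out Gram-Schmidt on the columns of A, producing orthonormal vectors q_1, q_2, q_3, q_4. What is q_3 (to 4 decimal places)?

c_1 = (-4, 3, -2, -2, 2); ‖c_1‖ = 6.0828, so q_1 = (-0.6576, 0.4932, -0.3288, -0.3288, 0.3288).
q_1·c_2 = (-0.6576)·(-1) + 0.4932·2 + (-0.3288)·(-1) + (-0.3288)·(-3) + 0.3288·(-2) = 2.3016.
u_2 = c_2 − 2.3016·q_1 = (0.5135, 0.8649, -0.2432, -2.2432, -2.7568).
‖u_2‖ = 3.7017, so q_2 = (0.1387, 0.2336, -0.0657, -0.6060, -0.7447).
q_1·c_3 = (-0.6576)·3 + 0.4932·0 + (-0.3288)·4 + (-0.3288)·(-4) + 0.3288·2 = -1.3152; q_2·c_3 = 0.1387·3 + 0.2336·0 + (-0.0657)·4 + (-0.6060)·(-4) + (-0.7447)·2 = 1.0879.
u_3 = c_3 + 1.3152·q_1 − 1.0879·q_2 = (1.9842, 0.3945, 3.6391, -3.7732, 3.2426).
‖u_3‖ = 6.4874, so q_3 = (0.3059, 0.0608, 0.5609, -0.5816, 0.4998).

q_3 = (0.3059, 0.0608, 0.5609, -0.5816, 0.4998)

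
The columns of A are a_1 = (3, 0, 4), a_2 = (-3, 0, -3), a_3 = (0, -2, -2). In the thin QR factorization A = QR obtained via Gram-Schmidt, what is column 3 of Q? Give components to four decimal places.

a_1 = (3, 0, 4); ‖a_1‖ = 5.0000, so e_1 = (0.6000, 0.0000, 0.8000).
e_1·a_2 = 0.6000·(-3) + 0.0000·0 + 0.8000·(-3) = -4.2000.
u_2 = a_2 + 4.2000·e_1 = (-0.4800, 0.0000, 0.3600).
‖u_2‖ = 0.6000, so e_2 = (-0.8000, 0.0000, 0.6000).
e_1·a_3 = 0.6000·0 + 0.0000·(-2) + 0.8000·(-2) = -1.6000; e_2·a_3 = (-0.8000)·0 + 0.0000·(-2) + 0.6000·(-2) = -1.2000.
u_3 = a_3 + 1.6000·e_1 + 1.2000·e_2 = (0.0000, -2.0000, 0.0000).
‖u_3‖ = 2.0000, so e_3 = (0.0000, -1.0000, 0.0000).

e_3 = (0.0000, -1.0000, 0.0000)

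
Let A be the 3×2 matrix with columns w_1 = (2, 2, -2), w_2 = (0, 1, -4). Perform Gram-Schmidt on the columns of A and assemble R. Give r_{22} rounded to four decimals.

w_1 = (2, 2, -2); ‖w_1‖ = 3.4641, so q_1 = (0.5774, 0.5774, -0.5774).
q_1·w_2 = 0.5774·0 + 0.5774·1 + (-0.5774)·(-4) = 2.8868.
u_2 = w_2 − 2.8868·q_1 = (-1.6667, -0.6667, -2.3333).
r_{22} = ‖u_2‖ = 2.9439.

r_{22} = 2.9439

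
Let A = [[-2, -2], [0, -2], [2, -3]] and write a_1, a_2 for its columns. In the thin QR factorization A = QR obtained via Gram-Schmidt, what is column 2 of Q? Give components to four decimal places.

e_2 = (-0.6155, -0.4924, -0.6155)

e_1 = a_1/‖a_1‖ = (-2, 0, 2)/2.8284 = (-0.7071, 0.0000, 0.7071).
r_{12} = e_1·a_2 = -0.7071.
u_2 = a_2 + 0.7071·e_1 = (-2.5000, -2.0000, -2.5000).
‖u_2‖ = 4.0620, so e_2 = (-0.6155, -0.4924, -0.6155).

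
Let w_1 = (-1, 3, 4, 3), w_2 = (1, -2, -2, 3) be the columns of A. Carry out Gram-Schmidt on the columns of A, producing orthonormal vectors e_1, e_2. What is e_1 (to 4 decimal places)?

e_1 = (-0.1690, 0.5071, 0.6761, 0.5071)

e_1 = w_1/‖w_1‖ = (-1, 3, 4, 3)/5.9161 = (-0.1690, 0.5071, 0.6761, 0.5071).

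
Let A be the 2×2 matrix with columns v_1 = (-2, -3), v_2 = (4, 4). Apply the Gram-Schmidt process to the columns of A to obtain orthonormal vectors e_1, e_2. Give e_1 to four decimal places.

e_1 = (-0.5547, -0.8321)

v_1 = (-2, -3); ‖v_1‖ = 3.6056, so e_1 = (-0.5547, -0.8321).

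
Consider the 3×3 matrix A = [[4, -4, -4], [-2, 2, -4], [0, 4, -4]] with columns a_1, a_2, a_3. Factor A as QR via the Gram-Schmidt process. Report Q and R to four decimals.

Q = [[0.8944, 0.0000, -0.4472], [-0.4472, 0.0000, -0.8944], [0.0000, 1.0000, 0.0000]], R = [[4.4721, -4.4721, -1.7889], [0.0000, 4.0000, -4.0000], [0.0000, 0.0000, 5.3666]]

a_1 = (4, -2, 0); ‖a_1‖ = 4.4721, so e_1 = (0.8944, -0.4472, 0.0000).
e_1·a_2 = 0.8944·(-4) + (-0.4472)·2 + 0.0000·4 = -4.4721.
u_2 = a_2 + 4.4721·e_1 = (0.0000, 0.0000, 4.0000).
‖u_2‖ = 4.0000, so e_2 = (0.0000, 0.0000, 1.0000).
e_1·a_3 = 0.8944·(-4) + (-0.4472)·(-4) + 0.0000·(-4) = -1.7889; e_2·a_3 = 0.0000·(-4) + 0.0000·(-4) + 1.0000·(-4) = -4.0000.
u_3 = a_3 + 1.7889·e_1 + 4.0000·e_2 = (-2.4000, -4.8000, 0.0000).
‖u_3‖ = 5.3666, so e_3 = (-0.4472, -0.8944, 0.0000).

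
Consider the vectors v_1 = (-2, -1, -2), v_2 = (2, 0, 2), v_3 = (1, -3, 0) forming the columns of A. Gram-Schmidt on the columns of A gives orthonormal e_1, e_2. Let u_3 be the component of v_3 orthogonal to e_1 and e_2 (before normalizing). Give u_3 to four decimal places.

v_1 = (-2, -1, -2); ‖v_1‖ = 3.0000, so e_1 = (-0.6667, -0.3333, -0.6667).
e_1·v_2 = (-0.6667)·2 + (-0.3333)·0 + (-0.6667)·2 = -2.6667.
u_2 = v_2 + 2.6667·e_1 = (0.2222, -0.8889, 0.2222).
‖u_2‖ = 0.9428, so e_2 = (0.2357, -0.9428, 0.2357).
e_1·v_3 = (-0.6667)·1 + (-0.3333)·(-3) + (-0.6667)·0 = 0.3333; e_2·v_3 = 0.2357·1 + (-0.9428)·(-3) + 0.2357·0 = 3.0641.
u_3 = v_3 − 0.3333·e_1 − 3.0641·e_2 = (0.5000, 0.0000, -0.5000).

u_3 = (0.5000, 0.0000, -0.5000)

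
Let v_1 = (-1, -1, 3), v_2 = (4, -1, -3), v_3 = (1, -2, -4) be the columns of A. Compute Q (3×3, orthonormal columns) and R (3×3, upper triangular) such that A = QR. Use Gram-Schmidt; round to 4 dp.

e_1 = v_1/‖v_1‖ = (-1, -1, 3)/3.3166 = (-0.3015, -0.3015, 0.9045).
r_{12} = e_1·v_2 = -3.6181.
u_2 = v_2 + 3.6181·e_1 = (2.9091, -2.0909, 0.2727).
‖u_2‖ = 3.5929, so e_2 = (0.8097, -0.5820, 0.0759).
r_{13} = e_1·v_3 = -3.3166; r_{23} = e_2·v_3 = 1.6699.
u_3 = v_3 + 3.3166·e_1 − 1.6699·e_2 = (-1.3521, -2.0282, -1.1268).
‖u_3‖ = 2.6854, so e_3 = (-0.5035, -0.7553, -0.4196).

Q = [[-0.3015, 0.8097, -0.5035], [-0.3015, -0.5820, -0.7553], [0.9045, 0.0759, -0.4196]], R = [[3.3166, -3.6181, -3.3166], [0.0000, 3.5929, 1.6699], [0.0000, 0.0000, 2.6854]]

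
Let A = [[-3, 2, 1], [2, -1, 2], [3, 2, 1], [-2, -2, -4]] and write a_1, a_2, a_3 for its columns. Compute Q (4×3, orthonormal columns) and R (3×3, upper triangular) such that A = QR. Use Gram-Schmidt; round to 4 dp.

Q = [[-0.5883, 0.6224, 0.2550], [0.3922, -0.3219, 0.5969], [0.5883, 0.4936, -0.5157], [-0.3922, -0.5151, -0.5592]], R = [[5.0990, 0.3922, 2.3534], [0.0000, 3.5842, 2.5325], [0.0000, 0.0000, 3.1698]]

q_1 = a_1/‖a_1‖ = (-3, 2, 3, -2)/5.0990 = (-0.5883, 0.3922, 0.5883, -0.3922).
r_{12} = q_1·a_2 = 0.3922.
u_2 = a_2 − 0.3922·q_1 = (2.2308, -1.1538, 1.7692, -1.8462).
‖u_2‖ = 3.5842, so q_2 = (0.6224, -0.3219, 0.4936, -0.5151).
r_{13} = q_1·a_3 = 2.3534; r_{23} = q_2·a_3 = 2.5325.
u_3 = a_3 − 2.3534·q_1 − 2.5325·q_2 = (0.8084, 1.8922, -1.6347, -1.7725).
‖u_3‖ = 3.1698, so q_3 = (0.2550, 0.5969, -0.5157, -0.5592).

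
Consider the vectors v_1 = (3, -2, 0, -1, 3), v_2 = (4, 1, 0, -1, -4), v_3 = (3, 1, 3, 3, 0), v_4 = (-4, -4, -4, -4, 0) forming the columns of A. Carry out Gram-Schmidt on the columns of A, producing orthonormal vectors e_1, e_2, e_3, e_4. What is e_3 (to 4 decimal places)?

e_3 = (0.2519, 0.2181, 0.6091, 0.7079, 0.1295)

e_1 = v_1/‖v_1‖ = (3, -2, 0, -1, 3)/4.7958 = (0.6255, -0.4170, 0.0000, -0.2085, 0.6255).
r_{12} = e_1·v_2 = -0.2085.
u_2 = v_2 + 0.2085·e_1 = (4.1304, 0.9130, 0.0000, -1.0435, -3.8696).
‖u_2‖ = 5.8272, so e_2 = (0.7088, 0.1567, 0.0000, -0.1791, -0.6640).
r_{13} = e_1·v_3 = 0.8341; r_{23} = e_2·v_3 = 1.7459.
u_3 = v_3 − 0.8341·e_1 − 1.7459·e_2 = (1.2407, 1.0743, 3.0000, 3.4866, 0.6376).
‖u_3‖ = 4.9250, so e_3 = (0.2519, 0.2181, 0.6091, 0.7079, 0.1295).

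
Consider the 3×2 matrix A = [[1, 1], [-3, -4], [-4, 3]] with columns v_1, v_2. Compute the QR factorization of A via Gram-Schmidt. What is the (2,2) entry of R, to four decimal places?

v_1 = (1, -3, -4); ‖v_1‖ = 5.0990, so e_1 = (0.1961, -0.5883, -0.7845).
e_1·v_2 = 0.1961·1 + (-0.5883)·(-4) + (-0.7845)·3 = 0.1961.
u_2 = v_2 − 0.1961·e_1 = (0.9615, -3.8846, 3.1538).
r_{22} = ‖u_2‖ = 5.0952.

r_{22} = 5.0952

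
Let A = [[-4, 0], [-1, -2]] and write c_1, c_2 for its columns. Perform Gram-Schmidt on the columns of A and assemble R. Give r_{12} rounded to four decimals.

r_{12} = 0.4851

e_1 = c_1/‖c_1‖ = (-4, -1)/4.1231 = (-0.9701, -0.2425).
r_{12} = e_1·c_2 = 0.4851.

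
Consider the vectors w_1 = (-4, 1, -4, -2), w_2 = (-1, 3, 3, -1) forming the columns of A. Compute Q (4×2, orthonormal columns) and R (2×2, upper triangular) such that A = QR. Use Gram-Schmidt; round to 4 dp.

w_1 = (-4, 1, -4, -2); ‖w_1‖ = 6.0828, so e_1 = (-0.6576, 0.1644, -0.6576, -0.3288).
e_1·w_2 = (-0.6576)·(-1) + 0.1644·3 + (-0.6576)·3 + (-0.3288)·(-1) = -0.4932.
u_2 = w_2 + 0.4932·e_1 = (-1.3243, 3.0811, 2.6757, -1.1622).
‖u_2‖ = 4.4449, so e_2 = (-0.2979, 0.6932, 0.6020, -0.2615).

Q = [[-0.6576, -0.2979], [0.1644, 0.6932], [-0.6576, 0.6020], [-0.3288, -0.2615]], R = [[6.0828, -0.4932], [0.0000, 4.4449]]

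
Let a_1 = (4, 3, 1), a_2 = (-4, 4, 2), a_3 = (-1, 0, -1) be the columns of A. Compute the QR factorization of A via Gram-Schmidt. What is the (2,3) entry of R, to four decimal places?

r_{23} = 0.2698

a_1 = (4, 3, 1); ‖a_1‖ = 5.0990, so e_1 = (0.7845, 0.5883, 0.1961).
e_1·a_2 = 0.7845·(-4) + 0.5883·4 + 0.1961·2 = -0.3922.
u_2 = a_2 + 0.3922·e_1 = (-3.6923, 4.2308, 2.0769).
‖u_2‖ = 5.9872, so e_2 = (-0.6167, 0.7066, 0.3469).
r_{23} = e_2·a_3 = 0.2698.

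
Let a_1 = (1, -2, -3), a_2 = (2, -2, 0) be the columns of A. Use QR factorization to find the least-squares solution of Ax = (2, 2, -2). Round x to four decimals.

x = (0.4211, -0.3158)

a_1 = (1, -2, -3); ‖a_1‖ = 3.7417, so e_1 = (0.2673, -0.5345, -0.8018).
e_1·a_2 = 0.2673·2 + (-0.5345)·(-2) + (-0.8018)·0 = 1.6036.
u_2 = a_2 − 1.6036·e_1 = (1.5714, -1.1429, 1.2857).
‖u_2‖ = 2.3299, so e_2 = (0.6745, -0.4905, 0.5518).
Qᵀb = (1.0690, -0.7358).
Back-substitute: x_2 = -0.7358/2.3299 = -0.3158.
x_1 = (1.0690 − 1.6036·(-0.3158))/3.7417 = 0.4211.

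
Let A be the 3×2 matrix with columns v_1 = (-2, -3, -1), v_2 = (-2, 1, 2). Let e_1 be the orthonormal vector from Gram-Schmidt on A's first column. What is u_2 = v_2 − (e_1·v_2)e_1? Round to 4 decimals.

v_1 = (-2, -3, -1); ‖v_1‖ = 3.7417, so e_1 = (-0.5345, -0.8018, -0.2673).
e_1·v_2 = (-0.5345)·(-2) + (-0.8018)·1 + (-0.2673)·2 = -0.2673.
u_2 = v_2 + 0.2673·e_1 = (-2.1429, 0.7857, 1.9286).

u_2 = (-2.1429, 0.7857, 1.9286)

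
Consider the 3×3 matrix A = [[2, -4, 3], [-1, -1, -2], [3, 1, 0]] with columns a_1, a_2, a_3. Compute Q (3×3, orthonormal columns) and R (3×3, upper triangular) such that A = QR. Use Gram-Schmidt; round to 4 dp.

Q = [[0.5345, -0.8351, 0.1302], [-0.2673, -0.3132, -0.9113], [0.8018, 0.4523, -0.3906]], R = [[3.7417, -1.0690, 2.1381], [0.0000, 4.1057, -1.8789], [0.0000, 0.0000, 2.2132]]

a_1 = (2, -1, 3); ‖a_1‖ = 3.7417, so q_1 = (0.5345, -0.2673, 0.8018).
q_1·a_2 = 0.5345·(-4) + (-0.2673)·(-1) + 0.8018·1 = -1.0690.
u_2 = a_2 + 1.0690·q_1 = (-3.4286, -1.2857, 1.8571).
‖u_2‖ = 4.1057, so q_2 = (-0.8351, -0.3132, 0.4523).
q_1·a_3 = 0.5345·3 + (-0.2673)·(-2) + 0.8018·0 = 2.1381; q_2·a_3 = (-0.8351)·3 + (-0.3132)·(-2) + 0.4523·0 = -1.8789.
u_3 = a_3 − 2.1381·q_1 + 1.8789·q_2 = (0.2881, -2.0169, -0.8644).
‖u_3‖ = 2.2132, so q_3 = (0.1302, -0.9113, -0.3906).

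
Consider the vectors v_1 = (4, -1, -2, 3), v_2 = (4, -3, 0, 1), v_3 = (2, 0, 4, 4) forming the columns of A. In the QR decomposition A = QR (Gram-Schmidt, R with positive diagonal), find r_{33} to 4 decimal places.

v_1 = (4, -1, -2, 3); ‖v_1‖ = 5.4772, so q_1 = (0.7303, -0.1826, -0.3651, 0.5477).
q_1·v_2 = 0.7303·4 + (-0.1826)·(-3) + (-0.3651)·0 + 0.5477·1 = 4.0166.
u_2 = v_2 − 4.0166·q_1 = (1.0667, -2.2667, 1.4667, -1.2000).
‖u_2‖ = 3.1411, so q_2 = (0.3396, -0.7216, 0.4669, -0.3820).
q_1·v_3 = 0.7303·2 + (-0.1826)·0 + (-0.3651)·4 + 0.5477·4 = 2.1909; q_2·v_3 = 0.3396·2 + (-0.7216)·0 + 0.4669·4 + (-0.3820)·4 = 1.0187.
u_3 = v_3 − 2.1909·q_1 − 1.0187·q_2 = (0.0541, 1.1351, 4.3243, 3.1892).
r_{33} = ‖u_3‖ = 5.4920.

r_{33} = 5.4920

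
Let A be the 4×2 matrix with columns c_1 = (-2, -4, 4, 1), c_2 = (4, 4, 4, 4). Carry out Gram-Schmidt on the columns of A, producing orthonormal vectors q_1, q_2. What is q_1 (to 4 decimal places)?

q_1 = (-0.3288, -0.6576, 0.6576, 0.1644)

c_1 = (-2, -4, 4, 1); ‖c_1‖ = 6.0828, so q_1 = (-0.3288, -0.6576, 0.6576, 0.1644).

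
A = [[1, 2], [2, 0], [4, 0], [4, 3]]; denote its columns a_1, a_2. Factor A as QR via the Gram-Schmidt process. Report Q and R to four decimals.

Q = [[0.1644, 0.5843], [0.3288, -0.2727], [0.6576, -0.5453], [0.6576, 0.5356]], R = [[6.0828, 2.3016], [0.0000, 2.7754]]

a_1 = (1, 2, 4, 4); ‖a_1‖ = 6.0828, so e_1 = (0.1644, 0.3288, 0.6576, 0.6576).
e_1·a_2 = 0.1644·2 + 0.3288·0 + 0.6576·0 + 0.6576·3 = 2.3016.
u_2 = a_2 − 2.3016·e_1 = (1.6216, -0.7568, -1.5135, 1.4865).
‖u_2‖ = 2.7754, so e_2 = (0.5843, -0.2727, -0.5453, 0.5356).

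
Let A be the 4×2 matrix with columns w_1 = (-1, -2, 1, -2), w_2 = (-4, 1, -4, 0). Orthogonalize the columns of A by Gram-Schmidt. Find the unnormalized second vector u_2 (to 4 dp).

u_2 = (-4.2000, 0.6000, -3.8000, -0.4000)

e_1 = w_1/‖w_1‖ = (-1, -2, 1, -2)/3.1623 = (-0.3162, -0.6325, 0.3162, -0.6325).
r_{12} = e_1·w_2 = -0.6325.
u_2 = w_2 + 0.6325·e_1 = (-4.2000, 0.6000, -3.8000, -0.4000).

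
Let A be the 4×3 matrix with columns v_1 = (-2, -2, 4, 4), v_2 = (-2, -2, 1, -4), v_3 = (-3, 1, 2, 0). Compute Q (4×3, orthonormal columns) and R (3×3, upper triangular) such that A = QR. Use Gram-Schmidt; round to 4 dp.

Q = [[-0.3162, -0.4436, -0.6098], [-0.3162, -0.4436, 0.7792], [0.6325, 0.2823, 0.1355], [0.6325, -0.7258, -0.0508]], R = [[6.3246, -0.6325, 1.8974], [0.0000, 4.9598, 1.4517], [0.0000, 0.0000, 2.8797]]

q_1 = v_1/‖v_1‖ = (-2, -2, 4, 4)/6.3246 = (-0.3162, -0.3162, 0.6325, 0.6325).
r_{12} = q_1·v_2 = -0.6325.
u_2 = v_2 + 0.6325·q_1 = (-2.2000, -2.2000, 1.4000, -3.6000).
‖u_2‖ = 4.9598, so q_2 = (-0.4436, -0.4436, 0.2823, -0.7258).
r_{13} = q_1·v_3 = 1.8974; r_{23} = q_2·v_3 = 1.4517.
u_3 = v_3 − 1.8974·q_1 − 1.4517·q_2 = (-1.7561, 2.2439, 0.3902, -0.1463).
‖u_3‖ = 2.8797, so q_3 = (-0.6098, 0.7792, 0.1355, -0.0508).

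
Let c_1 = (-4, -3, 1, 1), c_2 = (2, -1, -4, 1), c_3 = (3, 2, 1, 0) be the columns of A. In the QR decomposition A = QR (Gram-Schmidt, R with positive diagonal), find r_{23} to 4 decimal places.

c_1 = (-4, -3, 1, 1); ‖c_1‖ = 5.1962, so e_1 = (-0.7698, -0.5774, 0.1925, 0.1925).
e_1·c_2 = (-0.7698)·2 + (-0.5774)·(-1) + 0.1925·(-4) + 0.1925·1 = -1.5396.
u_2 = c_2 + 1.5396·e_1 = (0.8148, -1.8889, -3.7037, 1.2963).
‖u_2‖ = 4.4305, so e_2 = (0.1839, -0.4263, -0.8359, 0.2926).
r_{23} = e_2·c_3 = -1.1369.

r_{23} = -1.1369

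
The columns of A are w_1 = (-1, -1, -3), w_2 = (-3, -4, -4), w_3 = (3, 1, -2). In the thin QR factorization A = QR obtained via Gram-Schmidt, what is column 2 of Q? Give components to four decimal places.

q_2 = (-0.4449, -0.7946, 0.4132)

q_1 = w_1/‖w_1‖ = (-1, -1, -3)/3.3166 = (-0.3015, -0.3015, -0.9045).
r_{12} = q_1·w_2 = 5.7287.
u_2 = w_2 − 5.7287·q_1 = (-1.2727, -2.2727, 1.1818).
‖u_2‖ = 2.8604, so q_2 = (-0.4449, -0.7946, 0.4132).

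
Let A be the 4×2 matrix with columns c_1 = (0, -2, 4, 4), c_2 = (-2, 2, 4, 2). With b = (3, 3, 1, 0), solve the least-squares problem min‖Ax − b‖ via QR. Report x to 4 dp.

x = (-0.2237, 0.3026)

c_1 = (0, -2, 4, 4); ‖c_1‖ = 6.0000, so q_1 = (0.0000, -0.3333, 0.6667, 0.6667).
q_1·c_2 = 0.0000·(-2) + (-0.3333)·2 + 0.6667·4 + 0.6667·2 = 3.3333.
u_2 = c_2 − 3.3333·q_1 = (-2.0000, 3.1111, 1.7778, -0.2222).
‖u_2‖ = 4.1096, so q_2 = (-0.4867, 0.7570, 0.4326, -0.0541).
Qᵀb = (-0.3333, 1.2437).
Back-substitute: x_2 = 1.2437/4.1096 = 0.3026.
x_1 = (-0.3333 − 3.3333·0.3026)/6.0000 = -0.2237.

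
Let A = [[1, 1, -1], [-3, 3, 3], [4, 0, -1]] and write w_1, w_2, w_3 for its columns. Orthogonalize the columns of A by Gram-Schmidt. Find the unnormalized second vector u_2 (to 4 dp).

u_2 = (1.3077, 2.0769, 1.2308)

w_1 = (1, -3, 4); ‖w_1‖ = 5.0990, so e_1 = (0.1961, -0.5883, 0.7845).
e_1·w_2 = 0.1961·1 + (-0.5883)·3 + 0.7845·0 = -1.5689.
u_2 = w_2 + 1.5689·e_1 = (1.3077, 2.0769, 1.2308).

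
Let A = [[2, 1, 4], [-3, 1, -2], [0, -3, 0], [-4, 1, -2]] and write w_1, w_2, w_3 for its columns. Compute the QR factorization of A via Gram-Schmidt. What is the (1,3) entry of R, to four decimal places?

r_{13} = 4.0853

q_1 = w_1/‖w_1‖ = (2, -3, 0, -4)/5.3852 = (0.3714, -0.5571, 0.0000, -0.7428).
r_{13} = q_1·w_3 = 4.0853.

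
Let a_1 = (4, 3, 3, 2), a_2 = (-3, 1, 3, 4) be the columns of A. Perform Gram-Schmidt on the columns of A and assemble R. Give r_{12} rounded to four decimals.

r_{12} = 1.2978

e_1 = a_1/‖a_1‖ = (4, 3, 3, 2)/6.1644 = (0.6489, 0.4867, 0.4867, 0.3244).
r_{12} = e_1·a_2 = 1.2978.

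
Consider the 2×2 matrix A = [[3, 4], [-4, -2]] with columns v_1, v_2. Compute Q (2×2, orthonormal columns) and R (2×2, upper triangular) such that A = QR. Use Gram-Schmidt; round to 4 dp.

v_1 = (3, -4); ‖v_1‖ = 5.0000, so e_1 = (0.6000, -0.8000).
e_1·v_2 = 0.6000·4 + (-0.8000)·(-2) = 4.0000.
u_2 = v_2 − 4.0000·e_1 = (1.6000, 1.2000).
‖u_2‖ = 2.0000, so e_2 = (0.8000, 0.6000).

Q = [[0.6000, 0.8000], [-0.8000, 0.6000]], R = [[5.0000, 4.0000], [0.0000, 2.0000]]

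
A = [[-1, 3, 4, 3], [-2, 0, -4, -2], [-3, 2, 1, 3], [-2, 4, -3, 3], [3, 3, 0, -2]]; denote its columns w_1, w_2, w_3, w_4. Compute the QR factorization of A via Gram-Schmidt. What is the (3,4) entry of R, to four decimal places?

w_1 = (-1, -2, -3, -2, 3); ‖w_1‖ = 5.1962, so q_1 = (-0.1925, -0.3849, -0.5774, -0.3849, 0.5774).
q_1·w_2 = (-0.1925)·3 + (-0.3849)·0 + (-0.5774)·2 + (-0.3849)·4 + 0.5774·3 = -1.5396.
u_2 = w_2 + 1.5396·q_1 = (2.7037, -0.5926, 1.1111, 3.4074, 3.8889).
‖u_2‖ = 5.9691, so q_2 = (0.4530, -0.0993, 0.1861, 0.5708, 0.6515).
q_1·w_3 = (-0.1925)·4 + (-0.3849)·(-4) + (-0.5774)·1 + (-0.3849)·(-3) + 0.5774·0 = 1.3472; q_2·w_3 = 0.4530·4 + (-0.0993)·(-4) + 0.1861·1 + 0.5708·(-3) + 0.6515·0 = 0.6825.
u_3 = w_3 − 1.3472·q_1 − 0.6825·q_2 = (3.9501, -3.4137, 1.6507, -2.8711, -1.2225).
‖u_3‖ = 6.3023, so q_3 = (0.6268, -0.5417, 0.2619, -0.4556, -0.1940).
r_{34} = q_3·w_4 = 2.7706.

r_{34} = 2.7706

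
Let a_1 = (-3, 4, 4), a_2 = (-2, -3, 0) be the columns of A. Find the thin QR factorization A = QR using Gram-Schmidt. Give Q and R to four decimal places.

a_1 = (-3, 4, 4); ‖a_1‖ = 6.4031, so q_1 = (-0.4685, 0.6247, 0.6247).
q_1·a_2 = (-0.4685)·(-2) + 0.6247·(-3) + 0.6247·0 = -0.9370.
u_2 = a_2 + 0.9370·q_1 = (-2.4390, -2.4146, 0.5854).
‖u_2‖ = 3.4817, so q_2 = (-0.7005, -0.6935, 0.1681).

Q = [[-0.4685, -0.7005], [0.6247, -0.6935], [0.6247, 0.1681]], R = [[6.4031, -0.9370], [0.0000, 3.4817]]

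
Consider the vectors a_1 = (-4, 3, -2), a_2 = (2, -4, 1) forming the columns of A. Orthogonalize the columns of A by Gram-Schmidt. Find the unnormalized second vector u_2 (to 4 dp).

q_1 = a_1/‖a_1‖ = (-4, 3, -2)/5.3852 = (-0.7428, 0.5571, -0.3714).
r_{12} = q_1·a_2 = -4.0853.
u_2 = a_2 + 4.0853·q_1 = (-1.0345, -1.7241, -0.5172).

u_2 = (-1.0345, -1.7241, -0.5172)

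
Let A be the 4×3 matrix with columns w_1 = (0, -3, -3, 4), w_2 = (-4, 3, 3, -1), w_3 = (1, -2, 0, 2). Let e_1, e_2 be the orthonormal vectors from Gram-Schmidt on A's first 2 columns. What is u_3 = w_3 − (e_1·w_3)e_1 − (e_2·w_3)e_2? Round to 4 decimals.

u_3 = (0.4334, -0.6147, 1.3853, 0.5779)

w_1 = (0, -3, -3, 4); ‖w_1‖ = 5.8310, so e_1 = (0.0000, -0.5145, -0.5145, 0.6860).
e_1·w_2 = 0.0000·(-4) + (-0.5145)·3 + (-0.5145)·3 + 0.6860·(-1) = -3.7730.
u_2 = w_2 + 3.7730·e_1 = (-4.0000, 1.0588, 1.0588, 1.5882).
‖u_2‖ = 4.5568, so e_2 = (-0.8778, 0.2324, 0.2324, 0.3485).
e_1·w_3 = 0.0000·1 + (-0.5145)·(-2) + (-0.5145)·0 + 0.6860·2 = 2.4010; e_2·w_3 = (-0.8778)·1 + 0.2324·(-2) + 0.2324·0 + 0.3485·2 = -0.6454.
u_3 = w_3 − 2.4010·e_1 + 0.6454·e_2 = (0.4334, -0.6147, 1.3853, 0.5779).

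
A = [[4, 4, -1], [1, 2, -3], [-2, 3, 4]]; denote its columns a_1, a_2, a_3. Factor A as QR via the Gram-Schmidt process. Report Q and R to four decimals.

a_1 = (4, 1, -2); ‖a_1‖ = 4.5826, so q_1 = (0.8729, 0.2182, -0.4364).
q_1·a_2 = 0.8729·4 + 0.2182·2 + (-0.4364)·3 = 2.6186.
u_2 = a_2 − 2.6186·q_1 = (1.7143, 1.4286, 4.1429).
‖u_2‖ = 4.7056, so q_2 = (0.3643, 0.3036, 0.8804).
q_1·a_3 = 0.8729·(-1) + 0.2182·(-3) + (-0.4364)·4 = -3.2733; q_2·a_3 = 0.3643·(-1) + 0.3036·(-3) + 0.8804·4 = 2.2466.
u_3 = a_3 + 3.2733·q_1 − 2.2466·q_2 = (1.0387, -2.9677, 0.5935).
‖u_3‖ = 3.1998, so q_3 = (0.3246, -0.9275, 0.1855).

Q = [[0.8729, 0.3643, 0.3246], [0.2182, 0.3036, -0.9275], [-0.4364, 0.8804, 0.1855]], R = [[4.5826, 2.6186, -3.2733], [0.0000, 4.7056, 2.2466], [0.0000, 0.0000, 3.1998]]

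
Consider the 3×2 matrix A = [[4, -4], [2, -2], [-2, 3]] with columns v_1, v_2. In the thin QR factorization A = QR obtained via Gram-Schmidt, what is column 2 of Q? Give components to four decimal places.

e_2 = (0.3651, 0.1826, 0.9129)

v_1 = (4, 2, -2); ‖v_1‖ = 4.8990, so e_1 = (0.8165, 0.4082, -0.4082).
e_1·v_2 = 0.8165·(-4) + 0.4082·(-2) + (-0.4082)·3 = -5.3072.
u_2 = v_2 + 5.3072·e_1 = (0.3333, 0.1667, 0.8333).
‖u_2‖ = 0.9129, so e_2 = (0.3651, 0.1826, 0.9129).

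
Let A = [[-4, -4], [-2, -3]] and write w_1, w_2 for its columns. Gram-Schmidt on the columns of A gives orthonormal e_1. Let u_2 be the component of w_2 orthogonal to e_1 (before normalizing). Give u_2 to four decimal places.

w_1 = (-4, -2); ‖w_1‖ = 4.4721, so e_1 = (-0.8944, -0.4472).
e_1·w_2 = (-0.8944)·(-4) + (-0.4472)·(-3) = 4.9193.
u_2 = w_2 − 4.9193·e_1 = (0.4000, -0.8000).

u_2 = (0.4000, -0.8000)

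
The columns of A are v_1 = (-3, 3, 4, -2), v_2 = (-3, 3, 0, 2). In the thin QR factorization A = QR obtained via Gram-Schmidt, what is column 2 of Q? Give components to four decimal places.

e_2 = (-0.4617, 0.4617, -0.3591, 0.6669)

v_1 = (-3, 3, 4, -2); ‖v_1‖ = 6.1644, so e_1 = (-0.4867, 0.4867, 0.6489, -0.3244).
e_1·v_2 = (-0.4867)·(-3) + 0.4867·3 + 0.6489·0 + (-0.3244)·2 = 2.2711.
u_2 = v_2 − 2.2711·e_1 = (-1.8947, 1.8947, -1.4737, 2.7368).
‖u_2‖ = 4.1039, so e_2 = (-0.4617, 0.4617, -0.3591, 0.6669).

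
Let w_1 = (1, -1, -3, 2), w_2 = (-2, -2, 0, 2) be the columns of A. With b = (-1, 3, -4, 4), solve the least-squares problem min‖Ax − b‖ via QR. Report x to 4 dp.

x = (1.0732, -0.0244)

w_1 = (1, -1, -3, 2); ‖w_1‖ = 3.8730, so e_1 = (0.2582, -0.2582, -0.7746, 0.5164).
e_1·w_2 = 0.2582·(-2) + (-0.2582)·(-2) + (-0.7746)·0 + 0.5164·2 = 1.0328.
u_2 = w_2 − 1.0328·e_1 = (-2.2667, -1.7333, 0.8000, 1.4667).
‖u_2‖ = 3.3066, so e_2 = (-0.6855, -0.5242, 0.2419, 0.4436).
Qᵀb = (4.1312, -0.0806).
Back-substitute: x_2 = -0.0806/3.3066 = -0.0244.
x_1 = (4.1312 − 1.0328·(-0.0244))/3.8730 = 1.0732.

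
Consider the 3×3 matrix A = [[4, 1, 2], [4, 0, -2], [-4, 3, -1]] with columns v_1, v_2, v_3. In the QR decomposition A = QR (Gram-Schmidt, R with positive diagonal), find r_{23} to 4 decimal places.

r_{23} = -0.1132

q_1 = v_1/‖v_1‖ = (4, 4, -4)/6.9282 = (0.5774, 0.5774, -0.5774).
r_{12} = q_1·v_2 = -1.1547.
u_2 = v_2 + 1.1547·q_1 = (1.6667, 0.6667, 2.3333).
‖u_2‖ = 2.9439, so q_2 = (0.5661, 0.2265, 0.7926).
r_{23} = q_2·v_3 = -0.1132.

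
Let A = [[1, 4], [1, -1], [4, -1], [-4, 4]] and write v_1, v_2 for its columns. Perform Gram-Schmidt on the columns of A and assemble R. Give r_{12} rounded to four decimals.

r_{12} = -2.9155

e_1 = v_1/‖v_1‖ = (1, 1, 4, -4)/5.8310 = (0.1715, 0.1715, 0.6860, -0.6860).
r_{12} = e_1·v_2 = -2.9155.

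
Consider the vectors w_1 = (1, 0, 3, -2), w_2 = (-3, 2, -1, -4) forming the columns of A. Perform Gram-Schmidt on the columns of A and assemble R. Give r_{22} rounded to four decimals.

r_{22} = 5.4511

e_1 = w_1/‖w_1‖ = (1, 0, 3, -2)/3.7417 = (0.2673, 0.0000, 0.8018, -0.5345).
r_{12} = e_1·w_2 = 0.5345.
u_2 = w_2 − 0.5345·e_1 = (-3.1429, 2.0000, -1.4286, -3.7143).
r_{22} = ‖u_2‖ = 5.4511.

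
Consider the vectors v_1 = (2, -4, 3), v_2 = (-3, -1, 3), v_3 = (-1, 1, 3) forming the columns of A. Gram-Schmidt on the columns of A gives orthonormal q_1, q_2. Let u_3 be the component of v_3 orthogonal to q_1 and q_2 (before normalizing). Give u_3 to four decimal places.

u_3 = (0.8606, 1.4343, 1.3386)

v_1 = (2, -4, 3); ‖v_1‖ = 5.3852, so q_1 = (0.3714, -0.7428, 0.5571).
q_1·v_2 = 0.3714·(-3) + (-0.7428)·(-1) + 0.5571·3 = 1.2999.
u_2 = v_2 − 1.2999·q_1 = (-3.4828, -0.0345, 2.2759).
‖u_2‖ = 4.1606, so q_2 = (-0.8371, -0.0083, 0.5470).
q_1·v_3 = 0.3714·(-1) + (-0.7428)·1 + 0.5571·3 = 0.5571; q_2·v_3 = (-0.8371)·(-1) + (-0.0083)·1 + 0.5470·3 = 2.4698.
u_3 = v_3 − 0.5571·q_1 − 2.4698·q_2 = (0.8606, 1.4343, 1.3386).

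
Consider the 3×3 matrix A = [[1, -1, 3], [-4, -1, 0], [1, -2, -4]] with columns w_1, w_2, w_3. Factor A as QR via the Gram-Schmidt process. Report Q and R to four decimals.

w_1 = (1, -4, 1); ‖w_1‖ = 4.2426, so e_1 = (0.2357, -0.9428, 0.2357).
e_1·w_2 = 0.2357·(-1) + (-0.9428)·(-1) + 0.2357·(-2) = 0.2357.
u_2 = w_2 − 0.2357·e_1 = (-1.0556, -0.7778, -2.0556).
‖u_2‖ = 2.4381, so e_2 = (-0.4329, -0.3190, -0.8431).
e_1·w_3 = 0.2357·3 + (-0.9428)·0 + 0.2357·(-4) = -0.2357; e_2·w_3 = (-0.4329)·3 + (-0.3190)·0 + (-0.8431)·(-4) = 2.0735.
u_3 = w_3 + 0.2357·e_1 − 2.0735·e_2 = (3.9533, 0.4393, -2.1963).
‖u_3‖ = 4.5437, so e_3 = (0.8701, 0.0967, -0.4834).

Q = [[0.2357, -0.4329, 0.8701], [-0.9428, -0.3190, 0.0967], [0.2357, -0.8431, -0.4834]], R = [[4.2426, 0.2357, -0.2357], [0.0000, 2.4381, 2.0735], [0.0000, 0.0000, 4.5437]]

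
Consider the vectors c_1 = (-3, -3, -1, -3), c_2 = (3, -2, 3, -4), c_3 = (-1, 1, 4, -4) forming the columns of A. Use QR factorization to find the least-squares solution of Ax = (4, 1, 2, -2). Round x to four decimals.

c_1 = (-3, -3, -1, -3); ‖c_1‖ = 5.2915, so e_1 = (-0.5669, -0.5669, -0.1890, -0.5669).
e_1·c_2 = (-0.5669)·3 + (-0.5669)·(-2) + (-0.1890)·3 + (-0.5669)·(-4) = 1.1339.
u_2 = c_2 − 1.1339·e_1 = (3.6429, -1.3571, 3.2143, -3.3571).
‖u_2‖ = 6.0592, so e_2 = (0.6012, -0.2240, 0.5305, -0.5541).
e_1·c_3 = (-0.5669)·(-1) + (-0.5669)·1 + (-0.1890)·4 + (-0.5669)·(-4) = 1.5119; e_2·c_3 = 0.6012·(-1) + (-0.2240)·1 + 0.5305·4 + (-0.5541)·(-4) = 3.5129.
u_3 = c_3 − 1.5119·e_1 − 3.5129·e_2 = (-2.2549, 2.6440, 2.4222, -1.1965).
‖u_3‖ = 4.4015, so e_3 = (-0.5123, 0.6007, 0.5503, -0.2718).
Qᵀb = (-2.0788, 4.3499, 0.1958).
Back-substitute: x_3 = 0.1958/4.4015 = 0.0445.
x_2 = (4.3499 − 3.5129·0.0445)/6.0592 = 0.6921.
x_1 = (-2.0788 − 1.1339·0.6921 − 1.5119·0.0445)/5.2915 = -0.5539.

x = (-0.5539, 0.6921, 0.0445)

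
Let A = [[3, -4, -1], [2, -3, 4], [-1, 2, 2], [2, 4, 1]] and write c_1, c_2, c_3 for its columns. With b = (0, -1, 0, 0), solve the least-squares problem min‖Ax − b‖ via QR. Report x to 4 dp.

x = (-0.0213, 0.0610, -0.1770)

c_1 = (3, 2, -1, 2); ‖c_1‖ = 4.2426, so q_1 = (0.7071, 0.4714, -0.2357, 0.4714).
q_1·c_2 = 0.7071·(-4) + 0.4714·(-3) + (-0.2357)·2 + 0.4714·4 = -2.8284.
u_2 = c_2 + 2.8284·q_1 = (-2.0000, -1.6667, 1.3333, 5.3333).
‖u_2‖ = 6.0828, so q_2 = (-0.3288, -0.2740, 0.2192, 0.8768).
q_1·c_3 = 0.7071·(-1) + 0.4714·4 + (-0.2357)·2 + 0.4714·1 = 1.1785; q_2·c_3 = (-0.3288)·(-1) + (-0.2740)·4 + 0.2192·2 + 0.8768·1 = 0.5480.
u_3 = c_3 − 1.1785·q_1 − 0.5480·q_2 = (-1.6532, 3.5946, 2.1577, -0.0360).
‖u_3‖ = 4.5068, so q_3 = (-0.3668, 0.7976, 0.4788, -0.0080).
Qᵀb = (-0.4714, 0.2740, -0.7976).
Back-substitute: x_3 = -0.7976/4.5068 = -0.1770.
x_2 = (0.2740 − 0.5480·(-0.1770))/6.0828 = 0.0610.
x_1 = (-0.4714 + 2.8284·0.0610 − 1.1785·(-0.1770))/4.2426 = -0.0213.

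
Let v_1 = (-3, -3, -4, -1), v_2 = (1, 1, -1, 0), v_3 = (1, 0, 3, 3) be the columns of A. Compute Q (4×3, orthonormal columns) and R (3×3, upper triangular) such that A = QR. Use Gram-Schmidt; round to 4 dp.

e_1 = v_1/‖v_1‖ = (-3, -3, -4, -1)/5.9161 = (-0.5071, -0.5071, -0.6761, -0.1690).
r_{12} = e_1·v_2 = -0.3381.
u_2 = v_2 + 0.3381·e_1 = (0.8286, 0.8286, -1.2286, -0.0571).
‖u_2‖ = 1.6987, so e_2 = (0.4878, 0.4878, -0.7232, -0.0336).
r_{13} = e_1·v_3 = -3.0426; r_{23} = e_2·v_3 = -1.7828.
u_3 = v_3 + 3.0426·e_1 + 1.7828·e_2 = (0.3267, -0.6733, -0.3465, 2.4257).
‖u_3‖ = 2.5621, so e_3 = (0.1275, -0.2628, -0.1353, 0.9468).

Q = [[-0.5071, 0.4878, 0.1275], [-0.5071, 0.4878, -0.2628], [-0.6761, -0.7232, -0.1353], [-0.1690, -0.0336, 0.9468]], R = [[5.9161, -0.3381, -3.0426], [0.0000, 1.6987, -1.7828], [0.0000, 0.0000, 2.5621]]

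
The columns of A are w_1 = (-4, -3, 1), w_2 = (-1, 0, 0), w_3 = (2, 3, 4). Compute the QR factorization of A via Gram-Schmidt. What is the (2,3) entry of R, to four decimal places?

r_{23} = 0.0000

w_1 = (-4, -3, 1); ‖w_1‖ = 5.0990, so q_1 = (-0.7845, -0.5883, 0.1961).
q_1·w_2 = (-0.7845)·(-1) + (-0.5883)·0 + 0.1961·0 = 0.7845.
u_2 = w_2 − 0.7845·q_1 = (-0.3846, 0.4615, -0.1538).
‖u_2‖ = 0.6202, so q_2 = (-0.6202, 0.7442, -0.2481).
r_{23} = q_2·w_3 = 0.0000.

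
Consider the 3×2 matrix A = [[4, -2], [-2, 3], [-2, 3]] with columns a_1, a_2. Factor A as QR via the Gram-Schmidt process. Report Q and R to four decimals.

Q = [[0.8165, 0.5774], [-0.4082, 0.5774], [-0.4082, 0.5774]], R = [[4.8990, -4.0825], [0.0000, 2.3094]]

a_1 = (4, -2, -2); ‖a_1‖ = 4.8990, so q_1 = (0.8165, -0.4082, -0.4082).
q_1·a_2 = 0.8165·(-2) + (-0.4082)·3 + (-0.4082)·3 = -4.0825.
u_2 = a_2 + 4.0825·q_1 = (1.3333, 1.3333, 1.3333).
‖u_2‖ = 2.3094, so q_2 = (0.5774, 0.5774, 0.5774).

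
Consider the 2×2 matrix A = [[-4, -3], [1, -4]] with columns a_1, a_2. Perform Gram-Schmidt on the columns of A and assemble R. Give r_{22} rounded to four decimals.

r_{22} = 4.6082

a_1 = (-4, 1); ‖a_1‖ = 4.1231, so e_1 = (-0.9701, 0.2425).
e_1·a_2 = (-0.9701)·(-3) + 0.2425·(-4) = 1.9403.
u_2 = a_2 − 1.9403·e_1 = (-1.1176, -4.4706).
r_{22} = ‖u_2‖ = 4.6082.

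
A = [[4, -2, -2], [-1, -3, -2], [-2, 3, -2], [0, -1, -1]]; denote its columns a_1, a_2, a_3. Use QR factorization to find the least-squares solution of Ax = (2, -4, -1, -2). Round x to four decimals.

x = (1.0896, 0.7150, 0.5080)

a_1 = (4, -1, -2, 0); ‖a_1‖ = 4.5826, so q_1 = (0.8729, -0.2182, -0.4364, 0.0000).
q_1·a_2 = 0.8729·(-2) + (-0.2182)·(-3) + (-0.4364)·3 + 0.0000·(-1) = -2.4004.
u_2 = a_2 + 2.4004·q_1 = (0.0952, -3.5238, 1.9524, -1.0000).
‖u_2‖ = 4.1519, so q_2 = (0.0229, -0.8487, 0.4702, -0.2409).
q_1·a_3 = 0.8729·(-2) + (-0.2182)·(-2) + (-0.4364)·(-2) + 0.0000·(-1) = -0.4364; q_2·a_3 = 0.0229·(-2) + (-0.8487)·(-2) + 0.4702·(-2) + (-0.2409)·(-1) = 0.9520.
u_3 = a_3 + 0.4364·q_1 − 0.9520·q_2 = (-1.6409, -1.2873, -2.6381, -0.7707).
‖u_3‖ = 3.4501, so q_3 = (-0.4756, -0.3731, -0.7646, -0.2234).
Qᵀb = (3.0551, 3.4523, 1.7527).
Back-substitute: x_3 = 1.7527/3.4501 = 0.5080.
x_2 = (3.4523 − 0.9520·0.5080)/4.1519 = 0.7150.
x_1 = (3.0551 + 2.4004·0.7150 + 0.4364·0.5080)/4.5826 = 1.0896.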